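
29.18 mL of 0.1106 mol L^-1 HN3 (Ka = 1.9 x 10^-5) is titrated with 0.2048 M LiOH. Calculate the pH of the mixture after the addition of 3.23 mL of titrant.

Initial n(HN3) = 0.1106 x 0.02918 = 0.003227 mol.
n(LiOH) added = 0.2048 x 0.003230 = 0.0006615 mol, converting that many moles of HN3 to N3-.
Remaining n(HN3) = 0.002566 mol; n(N3-) = 0.0006615 mol.
By Henderson-Hasselbalch, pH = pKa + log([A^-]/[HA]) = 4.72 + log(0.0006615/0.002566) = 4.72 + (-0.59) = 4.13.

4.13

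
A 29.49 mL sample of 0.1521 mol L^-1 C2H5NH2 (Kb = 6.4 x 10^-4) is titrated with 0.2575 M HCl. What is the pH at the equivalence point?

n(C2H5NH2) = 0.1521 x 0.02949 = 0.004485 mol; V(HCl) at equivalence = 0.004485/0.2575 = 0.01742 L.
At equivalence the base is fully converted to C2H5NH3+; total volume = 0.04691 L, so [C2H5NH3+] = 0.004485/0.04691 = 0.09562 M.
Ka(C2H5NH3+) = Kw/Kb = 1.0e-14 / 6.4 x 10^-4 = 1.56e-11.
[H^+] = sqrt(Ka x [C2H5NH3+]) = sqrt(1.56e-11 x 0.09562) = 1.22e-6 M.
pH = -log(1.22e-6) = 5.91.

5.91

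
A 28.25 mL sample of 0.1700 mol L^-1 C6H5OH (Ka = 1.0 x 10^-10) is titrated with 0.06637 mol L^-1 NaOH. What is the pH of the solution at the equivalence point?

11.34

n(C6H5OH) = 0.1700 x 0.02825 = 0.004803 mol; V(NaOH) at equivalence = 0.004803/0.06637 = 0.07236 L.
At equivalence all the acid is converted to C6H5O-; total volume = 0.02825 + 0.07236 = 0.1006 L, so [C6H5O-] = 0.004803/0.1006 = 0.04773 M.
Kb = Kw/Ka = 1.0e-14 / 1.0 x 10^-10 = 0.000100.
[OH^-] = sqrt(Kb x [C6H5O-]) = sqrt(0.000100 x 0.04773) = 0.00218 M.
pOH = 2.66, so pH = 14.00 - 2.66 = 11.34.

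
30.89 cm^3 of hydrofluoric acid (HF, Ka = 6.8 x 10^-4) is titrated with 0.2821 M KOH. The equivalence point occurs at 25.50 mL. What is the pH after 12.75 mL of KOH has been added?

3.17

12.75 mL is exactly half the equivalence volume (25.50/2), i.e. the half-equivalence point.
There, n(HA) = n(A^-), so pH = pKa = -log(6.8 x 10^-4) = 3.17.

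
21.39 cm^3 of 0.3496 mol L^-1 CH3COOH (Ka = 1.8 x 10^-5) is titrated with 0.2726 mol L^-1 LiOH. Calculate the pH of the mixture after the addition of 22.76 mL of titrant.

Initial n(CH3COOH) = 0.3496 x 0.02139 = 0.007478 mol.
n(LiOH) added = 0.2726 x 0.02276 = 0.006204 mol, converting that many moles of CH3COOH to CH3COO-.
Remaining n(CH3COOH) = 0.001274 mol; n(CH3COO-) = 0.006204 mol.
By Henderson-Hasselbalch, pH = pKa + log([A^-]/[HA]) = 4.74 + log(0.006204/0.001274) = 4.74 + (+0.69) = 5.43.

5.43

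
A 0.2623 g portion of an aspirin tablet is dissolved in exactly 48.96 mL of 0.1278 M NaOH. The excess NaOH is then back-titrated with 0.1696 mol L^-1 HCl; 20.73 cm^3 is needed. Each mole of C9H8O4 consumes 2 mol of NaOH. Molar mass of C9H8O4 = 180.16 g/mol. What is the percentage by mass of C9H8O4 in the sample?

94.1%

Total n(NaOH) added = 0.1278 x 0.04896 = 0.006257 mol.
n(HCl) used = 0.1696 x 0.02073 = 0.003516 mol, which equals the excess n(NaOH).
So n(NaOH) consumed by the sample = 0.006257 - 0.003516 = 0.002741 mol.
n(C9H8O4) = 0.002741 / 2 = 0.001371 mol.
mass C9H8O4 = 0.001371 x 180.16 = 0.2469 g, so %C9H8O4 = 0.2469/0.2623 x 100 = 94.1%.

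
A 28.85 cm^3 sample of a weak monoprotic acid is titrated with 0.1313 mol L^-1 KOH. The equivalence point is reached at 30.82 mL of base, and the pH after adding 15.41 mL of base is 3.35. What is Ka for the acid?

15.41 mL is half of the equivalence volume, so this is the half-equivalence point where [HA] = [A^-].
At half-equivalence pH = pKa, so pKa = 3.35.
Ka = 10^(-3.35) = 4.5 x 10^-4.

4.5 x 10^-4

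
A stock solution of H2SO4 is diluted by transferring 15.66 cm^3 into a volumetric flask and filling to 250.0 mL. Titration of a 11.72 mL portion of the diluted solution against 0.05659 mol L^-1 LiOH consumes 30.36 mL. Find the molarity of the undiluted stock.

1.17 M

n(LiOH) = 0.05659 x 0.03036 = 0.001718 mol.
n(H2SO4) in the aliquot = 0.001718 x 1/2 = 0.0008590 mol.
[diluted H2SO4] = 0.0008590 / 0.01172 = 0.07330 M.
Dilution factor = 250.0/15.66 = 15.96, so [stock] = 0.07330 x 15.96 = 1.17 M.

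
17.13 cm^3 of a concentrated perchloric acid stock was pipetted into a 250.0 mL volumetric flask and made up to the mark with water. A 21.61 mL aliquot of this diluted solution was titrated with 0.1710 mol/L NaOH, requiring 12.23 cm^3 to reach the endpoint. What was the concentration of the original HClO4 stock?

n(NaOH) = 0.1710 x 0.01223 = 0.002091 mol.
n(HClO4) in the aliquot = 0.002091 mol.
[diluted HClO4] = 0.002091 / 0.02161 = 0.09678 M.
Dilution factor = 250.0/17.13 = 14.59, so [stock] = 0.09678 x 14.59 = 1.41 M.

1.41 M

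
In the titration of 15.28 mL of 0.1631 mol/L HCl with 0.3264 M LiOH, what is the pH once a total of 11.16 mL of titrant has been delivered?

12.64

n(acid) = 0.1631 x 0.01528 = 0.002492 mol; n(LiOH) added = 0.3264 x 0.01116 = 0.003643 mol.
Base is in excess by 0.003643 - 0.002492 = 0.001150 mol in a total volume of 0.02644 L.
[OH^-] = 0.001150/0.02644 = 0.04351 M, so pOH = 1.36 and pH = 14.00 - 1.36 = 12.64.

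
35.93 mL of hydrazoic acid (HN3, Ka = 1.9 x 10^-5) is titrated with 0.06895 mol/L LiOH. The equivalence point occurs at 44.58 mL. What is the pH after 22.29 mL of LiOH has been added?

22.29 mL is exactly half the equivalence volume (44.58/2), i.e. the half-equivalence point.
There, n(HA) = n(A^-), so pH = pKa = -log(1.9 x 10^-5) = 4.72.

4.72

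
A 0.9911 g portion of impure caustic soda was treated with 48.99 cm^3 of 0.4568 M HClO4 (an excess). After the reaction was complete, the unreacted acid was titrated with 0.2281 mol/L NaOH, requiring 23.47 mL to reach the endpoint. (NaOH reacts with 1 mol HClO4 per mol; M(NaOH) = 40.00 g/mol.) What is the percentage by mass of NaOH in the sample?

68.7%

Total n(HClO4) added = 0.4568 x 0.04899 = 0.02238 mol.
n(NaOH) used = 0.2281 x 0.02347 = 0.005354 mol, which equals the excess n(HClO4).
So n(HClO4) consumed by the sample = 0.02238 - 0.005354 = 0.01703 mol.
n(NaOH) = 0.01703 / 1 = 0.01703 mol.
mass NaOH = 0.01703 x 40.00 = 0.6810 g, so %NaOH = 0.6810/0.9911 x 100 = 68.7%.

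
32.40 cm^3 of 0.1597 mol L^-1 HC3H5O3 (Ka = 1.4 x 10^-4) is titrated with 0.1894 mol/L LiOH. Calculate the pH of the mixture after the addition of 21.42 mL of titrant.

4.41

Initial n(HC3H5O3) = 0.1597 x 0.03240 = 0.005174 mol.
n(LiOH) added = 0.1894 x 0.02142 = 0.004057 mol, converting that many moles of HC3H5O3 to C3H5O3-.
Remaining n(HC3H5O3) = 0.001117 mol; n(C3H5O3-) = 0.004057 mol.
By Henderson-Hasselbalch, pH = pKa + log([A^-]/[HA]) = 3.85 + log(0.004057/0.001117) = 3.85 + (+0.56) = 4.41.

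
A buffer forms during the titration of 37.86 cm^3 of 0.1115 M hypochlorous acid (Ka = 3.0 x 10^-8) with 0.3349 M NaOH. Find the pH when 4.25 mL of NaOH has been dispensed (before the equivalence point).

7.23

Initial n(HClO) = 0.1115 x 0.03786 = 0.004221 mol.
n(NaOH) added = 0.3349 x 0.004250 = 0.001423 mol, converting that many moles of HClO to ClO-.
Remaining n(HClO) = 0.002798 mol; n(ClO-) = 0.001423 mol.
By Henderson-Hasselbalch, pH = pKa + log([A^-]/[HA]) = 7.52 + log(0.001423/0.002798) = 7.52 + (-0.29) = 7.23.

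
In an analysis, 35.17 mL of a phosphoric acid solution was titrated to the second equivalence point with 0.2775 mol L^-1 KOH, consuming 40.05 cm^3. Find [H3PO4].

0.158 M

n(KOH) = 0.2775 x 0.04005 = 0.01111 mol.
At the second equivalence point, 2 mol OH^- react per mol H3PO4, so n(H3PO4) = 0.01111 / 2 = 0.005557 mol.
[H3PO4] = 0.005557 / 0.03517 L = 0.158 M.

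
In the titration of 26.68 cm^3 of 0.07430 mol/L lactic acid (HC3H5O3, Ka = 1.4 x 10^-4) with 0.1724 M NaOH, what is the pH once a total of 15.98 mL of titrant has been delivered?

n(acid) = 0.07430 x 0.02668 = 0.001982 mol; n(NaOH) added = 0.1724 x 0.01598 = 0.002755 mol.
Base is in excess by 0.002755 - 0.001982 = 0.0007726 mol in a total volume of 0.04266 L.
[OH^-] = 0.0007726/0.04266 = 0.01811 M, so pOH = 1.74 and pH = 14.00 - 1.74 = 12.26.

12.26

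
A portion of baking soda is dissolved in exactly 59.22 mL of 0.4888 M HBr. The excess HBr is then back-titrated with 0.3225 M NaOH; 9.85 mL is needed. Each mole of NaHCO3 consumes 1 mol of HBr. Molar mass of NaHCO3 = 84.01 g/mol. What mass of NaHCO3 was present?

2.16 g

Total n(HBr) added = 0.4888 x 0.05922 = 0.02895 mol.
n(NaOH) used = 0.3225 x 0.009850 = 0.003177 mol, which equals the excess n(HBr).
So n(HBr) consumed by the sample = 0.02895 - 0.003177 = 0.02577 mol.
n(NaHCO3) = 0.02577 / 1 = 0.02577 mol.
mass = 0.02577 mol x 84.01 g/mol = 2.16 g.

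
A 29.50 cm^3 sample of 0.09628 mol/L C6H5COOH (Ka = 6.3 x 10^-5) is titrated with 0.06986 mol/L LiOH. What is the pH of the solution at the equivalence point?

n(C6H5COOH) = 0.09628 x 0.02950 = 0.002840 mol; V(LiOH) at equivalence = 0.002840/0.06986 = 0.04066 L.
At equivalence all the acid is converted to C6H5COO-; total volume = 0.02950 + 0.04066 = 0.07016 L, so [C6H5COO-] = 0.002840/0.07016 = 0.04048 M.
Kb = Kw/Ka = 1.0e-14 / 6.3 x 10^-5 = 1.59e-10.
[OH^-] = sqrt(Kb x [C6H5COO-]) = sqrt(1.59e-10 x 0.04048) = 2.53e-6 M.
pOH = 5.60, so pH = 14.00 - 5.60 = 8.40.

8.40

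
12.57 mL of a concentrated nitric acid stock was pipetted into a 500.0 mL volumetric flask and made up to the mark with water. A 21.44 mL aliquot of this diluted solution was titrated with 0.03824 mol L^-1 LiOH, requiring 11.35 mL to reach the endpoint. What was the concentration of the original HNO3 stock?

0.805 M

n(LiOH) = 0.03824 x 0.01135 = 0.0004340 mol.
n(HNO3) in the aliquot = 0.0004340 mol.
[diluted HNO3] = 0.0004340 / 0.02144 = 0.02024 M.
Dilution factor = 500.0/12.57 = 39.78, so [stock] = 0.02024 x 39.78 = 0.805 M.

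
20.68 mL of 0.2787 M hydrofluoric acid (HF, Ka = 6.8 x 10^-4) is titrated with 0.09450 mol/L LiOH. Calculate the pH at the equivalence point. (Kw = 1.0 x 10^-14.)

8.01

n(HF) = 0.2787 x 0.02068 = 0.005764 mol; V(LiOH) at equivalence = 0.005764/0.09450 = 0.06099 L.
At equivalence all the acid is converted to F-; total volume = 0.02068 + 0.06099 = 0.08167 L, so [F-] = 0.005764/0.08167 = 0.07057 M.
Kb = Kw/Ka = 1.0e-14 / 6.8 x 10^-4 = 1.47e-11.
[OH^-] = sqrt(Kb x [F-]) = sqrt(1.47e-11 x 0.07057) = 1.02e-6 M.
pOH = 5.99, so pH = 14.00 - 5.99 = 8.01.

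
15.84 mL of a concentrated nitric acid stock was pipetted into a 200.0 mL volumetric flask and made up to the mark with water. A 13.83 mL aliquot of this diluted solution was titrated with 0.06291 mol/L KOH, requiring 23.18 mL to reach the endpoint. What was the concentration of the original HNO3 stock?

n(KOH) = 0.06291 x 0.02318 = 0.001458 mol.
n(HNO3) in the aliquot = 0.001458 mol.
[diluted HNO3] = 0.001458 / 0.01383 = 0.1054 M.
Dilution factor = 200.0/15.84 = 12.63, so [stock] = 0.1054 x 12.63 = 1.33 M.

1.33 M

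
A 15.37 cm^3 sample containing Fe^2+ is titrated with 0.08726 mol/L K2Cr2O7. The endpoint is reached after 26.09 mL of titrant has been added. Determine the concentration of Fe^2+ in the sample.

n(K2Cr2O7) = 0.08726 x 0.02609 = 0.002277 mol.
From the balanced equation, 1 mol K2Cr2O7 reacts with 6 mol Fe^2+, so n(Fe^2+) = 0.002277 x 6/1 = 0.01366 mol.
[Fe^2+] = 0.01366 / 0.01537 L = 0.889 M.

0.889 M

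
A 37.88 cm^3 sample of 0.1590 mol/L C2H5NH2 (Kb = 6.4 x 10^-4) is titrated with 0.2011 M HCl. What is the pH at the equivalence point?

n(C2H5NH2) = 0.1590 x 0.03788 = 0.006023 mol; V(HCl) at equivalence = 0.006023/0.2011 = 0.02995 L.
At equivalence the base is fully converted to C2H5NH3+; total volume = 0.06783 L, so [C2H5NH3+] = 0.006023/0.06783 = 0.08879 M.
Ka(C2H5NH3+) = Kw/Kb = 1.0e-14 / 6.4 x 10^-4 = 1.56e-11.
[H^+] = sqrt(Ka x [C2H5NH3+]) = sqrt(1.56e-11 x 0.08879) = 1.18e-6 M.
pH = -log(1.18e-6) = 5.93.

5.93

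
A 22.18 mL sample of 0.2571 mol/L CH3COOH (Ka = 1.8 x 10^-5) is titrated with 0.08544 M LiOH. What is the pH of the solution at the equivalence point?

n(CH3COOH) = 0.2571 x 0.02218 = 0.005702 mol; V(LiOH) at equivalence = 0.005702/0.08544 = 0.06674 L.
At equivalence all the acid is converted to CH3COO-; total volume = 0.02218 + 0.06674 = 0.08892 L, so [CH3COO-] = 0.005702/0.08892 = 0.06413 M.
Kb = Kw/Ka = 1.0e-14 / 1.8 x 10^-5 = 5.56e-10.
[OH^-] = sqrt(Kb x [CH3COO-]) = sqrt(5.56e-10 x 0.06413) = 5.97e-6 M.
pOH = 5.22, so pH = 14.00 - 5.22 = 8.78.

8.78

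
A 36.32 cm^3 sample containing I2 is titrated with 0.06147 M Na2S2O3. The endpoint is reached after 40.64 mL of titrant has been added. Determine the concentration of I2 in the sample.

0.0344 M

n(Na2S2O3) = 0.06147 x 0.04064 = 0.002498 mol.
From the balanced equation, 2 mol Na2S2O3 reacts with 1 mol I2, so n(I2) = 0.002498 x 1/2 = 0.001249 mol.
[I2] = 0.001249 / 0.03632 L = 0.0344 M.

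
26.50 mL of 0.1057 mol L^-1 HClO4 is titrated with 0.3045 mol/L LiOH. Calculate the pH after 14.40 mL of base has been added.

12.59

n(acid) = 0.1057 x 0.02650 = 0.002801 mol; n(LiOH) added = 0.3045 x 0.01440 = 0.004385 mol.
Base is in excess by 0.004385 - 0.002801 = 0.001584 mol in a total volume of 0.04090 L.
[OH^-] = 0.001584/0.04090 = 0.03872 M, so pOH = 1.41 and pH = 14.00 - 1.41 = 12.59.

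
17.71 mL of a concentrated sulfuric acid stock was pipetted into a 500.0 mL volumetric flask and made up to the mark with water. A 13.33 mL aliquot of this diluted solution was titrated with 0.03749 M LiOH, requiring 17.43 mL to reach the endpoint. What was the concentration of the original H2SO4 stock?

0.692 M

n(LiOH) = 0.03749 x 0.01743 = 0.0006535 mol.
n(H2SO4) in the aliquot = 0.0006535 x 1/2 = 0.0003267 mol.
[diluted H2SO4] = 0.0003267 / 0.01333 = 0.02451 M.
Dilution factor = 500.0/17.71 = 28.23, so [stock] = 0.02451 x 28.23 = 0.692 M.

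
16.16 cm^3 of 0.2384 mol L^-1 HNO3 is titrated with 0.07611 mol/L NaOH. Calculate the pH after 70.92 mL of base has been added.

n(acid) = 0.2384 x 0.01616 = 0.003853 mol; n(NaOH) added = 0.07611 x 0.07092 = 0.005398 mol.
Base is in excess by 0.005398 - 0.003853 = 0.001545 mol in a total volume of 0.08708 L.
[OH^-] = 0.001545/0.08708 = 0.01774 M, so pOH = 1.75 and pH = 14.00 - 1.75 = 12.25.

12.25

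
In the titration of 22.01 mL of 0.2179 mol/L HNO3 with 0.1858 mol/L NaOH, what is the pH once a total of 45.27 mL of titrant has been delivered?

n(acid) = 0.2179 x 0.02201 = 0.004796 mol; n(NaOH) added = 0.1858 x 0.04527 = 0.008411 mol.
Base is in excess by 0.008411 - 0.004796 = 0.003615 mol in a total volume of 0.06728 L.
[OH^-] = 0.003615/0.06728 = 0.05373 M, so pOH = 1.27 and pH = 14.00 - 1.27 = 12.73.

12.73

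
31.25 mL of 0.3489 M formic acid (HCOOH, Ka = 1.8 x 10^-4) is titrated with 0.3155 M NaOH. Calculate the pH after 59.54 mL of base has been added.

n(acid) = 0.3489 x 0.03125 = 0.01090 mol; n(NaOH) added = 0.3155 x 0.05954 = 0.01878 mol.
Base is in excess by 0.01878 - 0.01090 = 0.007882 mol in a total volume of 0.09079 L.
[OH^-] = 0.007882/0.09079 = 0.08681 M, so pOH = 1.06 and pH = 14.00 - 1.06 = 12.94.

12.94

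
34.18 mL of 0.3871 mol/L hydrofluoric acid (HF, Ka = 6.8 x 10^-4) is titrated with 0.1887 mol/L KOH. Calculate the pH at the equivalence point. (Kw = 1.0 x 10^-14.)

8.14

n(HF) = 0.3871 x 0.03418 = 0.01323 mol; V(KOH) at equivalence = 0.01323/0.1887 = 0.07012 L.
At equivalence all the acid is converted to F-; total volume = 0.03418 + 0.07012 = 0.1043 L, so [F-] = 0.01323/0.1043 = 0.1269 M.
Kb = Kw/Ka = 1.0e-14 / 6.8 x 10^-4 = 1.47e-11.
[OH^-] = sqrt(Kb x [F-]) = sqrt(1.47e-11 x 0.1269) = 1.37e-6 M.
pOH = 5.86, so pH = 14.00 - 5.86 = 8.14.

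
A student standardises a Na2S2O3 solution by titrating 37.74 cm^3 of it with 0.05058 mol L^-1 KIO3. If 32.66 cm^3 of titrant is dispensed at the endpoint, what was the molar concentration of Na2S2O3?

0.263 M

n(KIO3) = 0.05058 x 0.03266 = 0.001652 mol.
From the balanced equation, 1 mol KIO3 reacts with 6 mol Na2S2O3, so n(Na2S2O3) = 0.001652 x 6/1 = 0.009912 mol.
[Na2S2O3] = 0.009912 / 0.03774 L = 0.263 M.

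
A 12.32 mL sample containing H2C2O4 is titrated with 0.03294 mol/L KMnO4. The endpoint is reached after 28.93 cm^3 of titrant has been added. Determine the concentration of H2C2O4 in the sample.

0.193 M

n(KMnO4) = 0.03294 x 0.02893 = 0.0009530 mol.
From the balanced equation, 2 mol KMnO4 reacts with 5 mol H2C2O4, so n(H2C2O4) = 0.0009530 x 5/2 = 0.002382 mol.
[H2C2O4] = 0.002382 / 0.01232 L = 0.193 M.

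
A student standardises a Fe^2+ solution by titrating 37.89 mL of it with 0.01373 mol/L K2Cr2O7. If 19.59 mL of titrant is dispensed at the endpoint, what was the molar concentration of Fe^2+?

0.0426 M

n(K2Cr2O7) = 0.01373 x 0.01959 = 0.0002690 mol.
From the balanced equation, 1 mol K2Cr2O7 reacts with 6 mol Fe^2+, so n(Fe^2+) = 0.0002690 x 6/1 = 0.001614 mol.
[Fe^2+] = 0.001614 / 0.03789 L = 0.0426 M.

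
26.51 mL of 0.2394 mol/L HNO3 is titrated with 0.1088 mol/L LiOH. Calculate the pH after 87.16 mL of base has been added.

12.44

n(acid) = 0.2394 x 0.02651 = 0.006346 mol; n(LiOH) added = 0.1088 x 0.08716 = 0.009483 mol.
Base is in excess by 0.009483 - 0.006346 = 0.003137 mol in a total volume of 0.1137 L.
[OH^-] = 0.003137/0.1137 = 0.02759 M, so pOH = 1.56 and pH = 14.00 - 1.56 = 12.44.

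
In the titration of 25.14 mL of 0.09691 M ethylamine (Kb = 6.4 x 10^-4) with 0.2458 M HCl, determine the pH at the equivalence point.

n(C2H5NH2) = 0.09691 x 0.02514 = 0.002436 mol; V(HCl) at equivalence = 0.002436/0.2458 = 0.009912 L.
At equivalence the base is fully converted to C2H5NH3+; total volume = 0.03505 L, so [C2H5NH3+] = 0.002436/0.03505 = 0.06951 M.
Ka(C2H5NH3+) = Kw/Kb = 1.0e-14 / 6.4 x 10^-4 = 1.56e-11.
[H^+] = sqrt(Ka x [C2H5NH3+]) = sqrt(1.56e-11 x 0.06951) = 1.04e-6 M.
pH = -log(1.04e-6) = 5.98.

5.98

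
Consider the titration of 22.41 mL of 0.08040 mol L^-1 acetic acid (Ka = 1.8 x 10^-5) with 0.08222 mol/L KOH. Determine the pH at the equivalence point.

8.68

n(CH3COOH) = 0.08040 x 0.02241 = 0.001802 mol; V(KOH) at equivalence = 0.001802/0.08222 = 0.02191 L.
At equivalence all the acid is converted to CH3COO-; total volume = 0.02241 + 0.02191 = 0.04432 L, so [CH3COO-] = 0.001802/0.04432 = 0.04065 M.
Kb = Kw/Ka = 1.0e-14 / 1.8 x 10^-5 = 5.56e-10.
[OH^-] = sqrt(Kb x [CH3COO-]) = sqrt(5.56e-10 x 0.04065) = 4.75e-6 M.
pOH = 5.32, so pH = 14.00 - 5.32 = 8.68.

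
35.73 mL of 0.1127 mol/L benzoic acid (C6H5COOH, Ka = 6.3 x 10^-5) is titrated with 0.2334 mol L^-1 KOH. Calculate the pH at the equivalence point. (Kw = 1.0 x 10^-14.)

n(C6H5COOH) = 0.1127 x 0.03573 = 0.004027 mol; V(KOH) at equivalence = 0.004027/0.2334 = 0.01725 L.
At equivalence all the acid is converted to C6H5COO-; total volume = 0.03573 + 0.01725 = 0.05298 L, so [C6H5COO-] = 0.004027/0.05298 = 0.07600 M.
Kb = Kw/Ka = 1.0e-14 / 6.3 x 10^-5 = 1.59e-10.
[OH^-] = sqrt(Kb x [C6H5COO-]) = sqrt(1.59e-10 x 0.07600) = 3.47e-6 M.
pOH = 5.46, so pH = 14.00 - 5.46 = 8.54.

8.54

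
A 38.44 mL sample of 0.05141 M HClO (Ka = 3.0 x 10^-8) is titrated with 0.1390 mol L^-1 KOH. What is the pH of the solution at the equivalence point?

10.05

n(HClO) = 0.05141 x 0.03844 = 0.001976 mol; V(KOH) at equivalence = 0.001976/0.1390 = 0.01422 L.
At equivalence all the acid is converted to ClO-; total volume = 0.03844 + 0.01422 = 0.05266 L, so [ClO-] = 0.001976/0.05266 = 0.03753 M.
Kb = Kw/Ka = 1.0e-14 / 3.0 x 10^-8 = 3.33e-7.
[OH^-] = sqrt(Kb x [ClO-]) = sqrt(3.33e-7 x 0.03753) = 0.000112 M.
pOH = 3.95, so pH = 14.00 - 3.95 = 10.05.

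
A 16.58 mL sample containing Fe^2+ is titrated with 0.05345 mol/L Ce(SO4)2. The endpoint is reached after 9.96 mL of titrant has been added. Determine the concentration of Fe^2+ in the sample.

0.0321 M

n(Ce(SO4)2) = 0.05345 x 0.009960 = 0.0005324 mol.
From the balanced equation, 1 mol Ce(SO4)2 reacts with 1 mol Fe^2+, so n(Fe^2+) = 0.0005324 x 1/1 = 0.0005324 mol.
[Fe^2+] = 0.0005324 / 0.01658 L = 0.0321 M.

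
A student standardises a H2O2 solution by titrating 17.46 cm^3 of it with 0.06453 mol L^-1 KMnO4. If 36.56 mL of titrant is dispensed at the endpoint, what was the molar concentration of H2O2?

0.338 M

n(KMnO4) = 0.06453 x 0.03656 = 0.002359 mol.
From the balanced equation, 2 mol KMnO4 reacts with 5 mol H2O2, so n(H2O2) = 0.002359 x 5/2 = 0.005898 mol.
[H2O2] = 0.005898 / 0.01746 L = 0.338 M.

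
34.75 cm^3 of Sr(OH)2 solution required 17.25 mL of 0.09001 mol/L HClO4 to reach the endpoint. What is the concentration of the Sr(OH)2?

n(HClO4) delivered = 0.09001 x 0.01725 = 0.001553 mol.
The reaction is 1 Sr(OH)2 + 2 HClO4, so n(Sr(OH)2) = 0.001553 x 1/2 = 0.0007763 mol.
[Sr(OH)2] = 0.0007763 mol / 0.03475 L = 0.0223 M.

0.0223 M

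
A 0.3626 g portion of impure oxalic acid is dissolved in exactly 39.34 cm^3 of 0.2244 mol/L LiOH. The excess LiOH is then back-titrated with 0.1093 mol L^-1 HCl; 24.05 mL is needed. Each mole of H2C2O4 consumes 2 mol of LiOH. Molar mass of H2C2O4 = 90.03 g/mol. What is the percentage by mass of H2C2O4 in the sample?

77.0%

Total n(LiOH) added = 0.2244 x 0.03934 = 0.008828 mol.
n(HCl) used = 0.1093 x 0.02405 = 0.002629 mol, which equals the excess n(LiOH).
So n(LiOH) consumed by the sample = 0.008828 - 0.002629 = 0.006199 mol.
n(H2C2O4) = 0.006199 / 2 = 0.003100 mol.
mass H2C2O4 = 0.003100 x 90.03 = 0.2791 g, so %H2C2O4 = 0.2791/0.3626 x 100 = 77.0%.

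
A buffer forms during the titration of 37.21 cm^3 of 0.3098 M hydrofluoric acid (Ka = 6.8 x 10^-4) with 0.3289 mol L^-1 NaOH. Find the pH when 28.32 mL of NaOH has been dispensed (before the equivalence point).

Initial n(HF) = 0.3098 x 0.03721 = 0.01153 mol.
n(NaOH) added = 0.3289 x 0.02832 = 0.009314 mol, converting that many moles of HF to F-.
Remaining n(HF) = 0.002213 mol; n(F-) = 0.009314 mol.
By Henderson-Hasselbalch, pH = pKa + log([A^-]/[HA]) = 3.17 + log(0.009314/0.002213) = 3.17 + (+0.62) = 3.79.

3.79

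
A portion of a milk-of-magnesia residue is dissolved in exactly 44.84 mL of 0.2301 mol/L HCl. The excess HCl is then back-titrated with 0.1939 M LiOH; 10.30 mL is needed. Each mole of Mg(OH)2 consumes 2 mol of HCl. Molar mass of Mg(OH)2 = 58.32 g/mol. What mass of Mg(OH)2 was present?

0.243 g

Total n(HCl) added = 0.2301 x 0.04484 = 0.01032 mol.
n(LiOH) used = 0.1939 x 0.01030 = 0.001997 mol, which equals the excess n(HCl).
So n(HCl) consumed by the sample = 0.01032 - 0.001997 = 0.008321 mol.
n(Mg(OH)2) = 0.008321 / 2 = 0.004160 mol.
mass = 0.004160 mol x 58.32 g/mol = 0.243 g.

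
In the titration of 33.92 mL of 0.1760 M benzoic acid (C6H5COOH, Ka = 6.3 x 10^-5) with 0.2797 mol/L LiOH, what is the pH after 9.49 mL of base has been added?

Initial n(C6H5COOH) = 0.1760 x 0.03392 = 0.005970 mol.
n(LiOH) added = 0.2797 x 0.009490 = 0.002654 mol, converting that many moles of C6H5COOH to C6H5COO-.
Remaining n(C6H5COOH) = 0.003316 mol; n(C6H5COO-) = 0.002654 mol.
By Henderson-Hasselbalch, pH = pKa + log([A^-]/[HA]) = 4.20 + log(0.002654/0.003316) = 4.20 + (-0.10) = 4.10.

4.10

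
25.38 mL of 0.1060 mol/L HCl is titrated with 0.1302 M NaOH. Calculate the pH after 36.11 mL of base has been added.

12.51

n(acid) = 0.1060 x 0.02538 = 0.002690 mol; n(NaOH) added = 0.1302 x 0.03611 = 0.004702 mol.
Base is in excess by 0.004702 - 0.002690 = 0.002011 mol in a total volume of 0.06149 L.
[OH^-] = 0.002011/0.06149 = 0.03271 M, so pOH = 1.49 and pH = 14.00 - 1.49 = 12.51.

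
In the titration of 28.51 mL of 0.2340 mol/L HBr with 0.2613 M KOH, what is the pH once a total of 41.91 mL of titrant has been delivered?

12.78

n(acid) = 0.2340 x 0.02851 = 0.006671 mol; n(KOH) added = 0.2613 x 0.04191 = 0.01095 mol.
Base is in excess by 0.01095 - 0.006671 = 0.004280 mol in a total volume of 0.07042 L.
[OH^-] = 0.004280/0.07042 = 0.06077 M, so pOH = 1.22 and pH = 14.00 - 1.22 = 12.78.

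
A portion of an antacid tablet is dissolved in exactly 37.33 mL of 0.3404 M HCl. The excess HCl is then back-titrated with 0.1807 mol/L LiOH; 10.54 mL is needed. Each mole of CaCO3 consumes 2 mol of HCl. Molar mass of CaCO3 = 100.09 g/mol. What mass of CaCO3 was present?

Total n(HCl) added = 0.3404 x 0.03733 = 0.01271 mol.
n(LiOH) used = 0.1807 x 0.01054 = 0.001905 mol, which equals the excess n(HCl).
So n(HCl) consumed by the sample = 0.01271 - 0.001905 = 0.01080 mol.
n(CaCO3) = 0.01080 / 2 = 0.005401 mol.
mass = 0.005401 mol x 100.09 g/mol = 0.541 g.

0.541 g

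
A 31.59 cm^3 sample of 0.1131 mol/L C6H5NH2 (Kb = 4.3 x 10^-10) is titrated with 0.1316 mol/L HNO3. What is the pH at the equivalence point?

n(C6H5NH2) = 0.1131 x 0.03159 = 0.003573 mol; V(HNO3) at equivalence = 0.003573/0.1316 = 0.02715 L.
At equivalence the base is fully converted to C6H5NH3+; total volume = 0.05874 L, so [C6H5NH3+] = 0.003573/0.05874 = 0.06083 M.
Ka(C6H5NH3+) = Kw/Kb = 1.0e-14 / 4.3 x 10^-10 = 2.33e-5.
[H^+] = sqrt(Ka x [C6H5NH3+]) = sqrt(2.33e-5 x 0.06083) = 0.00119 M.
pH = -log(0.00119) = 2.92.

2.92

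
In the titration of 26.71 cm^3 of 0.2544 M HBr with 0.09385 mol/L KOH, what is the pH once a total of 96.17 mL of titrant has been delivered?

n(acid) = 0.2544 x 0.02671 = 0.006795 mol; n(KOH) added = 0.09385 x 0.09617 = 0.009026 mol.
Base is in excess by 0.009026 - 0.006795 = 0.002231 mol in a total volume of 0.1229 L.
[OH^-] = 0.002231/0.1229 = 0.01815 M, so pOH = 1.74 and pH = 14.00 - 1.74 = 12.26.

12.26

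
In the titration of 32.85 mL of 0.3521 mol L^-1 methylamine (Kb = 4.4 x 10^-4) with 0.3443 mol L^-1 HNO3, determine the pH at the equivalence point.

5.70

n(CH3NH2) = 0.3521 x 0.03285 = 0.01157 mol; V(HNO3) at equivalence = 0.01157/0.3443 = 0.03359 L.
At equivalence the base is fully converted to CH3NH3+; total volume = 0.06644 L, so [CH3NH3+] = 0.01157/0.06644 = 0.1741 M.
Ka(CH3NH3+) = Kw/Kb = 1.0e-14 / 4.4 x 10^-4 = 2.27e-11.
[H^+] = sqrt(Ka x [CH3NH3+]) = sqrt(2.27e-11 x 0.1741) = 1.99e-6 M.
pH = -log(1.99e-6) = 5.70.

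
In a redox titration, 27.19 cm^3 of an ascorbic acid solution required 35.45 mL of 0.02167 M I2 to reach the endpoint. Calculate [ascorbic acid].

n(I2) = 0.02167 x 0.03545 = 0.0007682 mol.
From the balanced equation, 1 mol I2 reacts with 1 mol ascorbic acid, so n(ascorbic acid) = 0.0007682 x 1/1 = 0.0007682 mol.
[ascorbic acid] = 0.0007682 / 0.02719 L = 0.0283 M.

0.0283 M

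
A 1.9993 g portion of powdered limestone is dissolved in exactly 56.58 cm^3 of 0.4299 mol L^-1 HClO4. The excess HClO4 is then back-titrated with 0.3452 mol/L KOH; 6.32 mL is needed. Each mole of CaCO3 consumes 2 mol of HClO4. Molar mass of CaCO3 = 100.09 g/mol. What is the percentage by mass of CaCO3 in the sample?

55.4%

Total n(HClO4) added = 0.4299 x 0.05658 = 0.02432 mol.
n(KOH) used = 0.3452 x 0.006320 = 0.002182 mol, which equals the excess n(HClO4).
So n(HClO4) consumed by the sample = 0.02432 - 0.002182 = 0.02214 mol.
n(CaCO3) = 0.02214 / 2 = 0.01107 mol.
mass CaCO3 = 0.01107 x 100.09 = 1.108 g, so %CaCO3 = 1.108/1.9993 x 100 = 55.4%.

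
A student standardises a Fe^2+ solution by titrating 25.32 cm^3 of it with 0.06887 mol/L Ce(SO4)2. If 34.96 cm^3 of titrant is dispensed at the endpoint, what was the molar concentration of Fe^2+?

0.0951 M

n(Ce(SO4)2) = 0.06887 x 0.03496 = 0.002408 mol.
From the balanced equation, 1 mol Ce(SO4)2 reacts with 1 mol Fe^2+, so n(Fe^2+) = 0.002408 x 1/1 = 0.002408 mol.
[Fe^2+] = 0.002408 / 0.02532 L = 0.0951 M.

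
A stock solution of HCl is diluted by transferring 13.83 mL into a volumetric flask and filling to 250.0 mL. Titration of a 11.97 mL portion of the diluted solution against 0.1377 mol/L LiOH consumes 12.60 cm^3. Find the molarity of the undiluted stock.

2.62 M

n(LiOH) = 0.1377 x 0.01260 = 0.001735 mol.
n(HCl) in the aliquot = 0.001735 mol.
[diluted HCl] = 0.001735 / 0.01197 = 0.1449 M.
Dilution factor = 250.0/13.83 = 18.08, so [stock] = 0.1449 x 18.08 = 2.62 M.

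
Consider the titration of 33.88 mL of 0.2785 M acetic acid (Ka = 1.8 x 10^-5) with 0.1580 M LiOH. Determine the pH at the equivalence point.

n(CH3COOH) = 0.2785 x 0.03388 = 0.009436 mol; V(LiOH) at equivalence = 0.009436/0.1580 = 0.05972 L.
At equivalence all the acid is converted to CH3COO-; total volume = 0.03388 + 0.05972 = 0.09360 L, so [CH3COO-] = 0.009436/0.09360 = 0.1008 M.
Kb = Kw/Ka = 1.0e-14 / 1.8 x 10^-5 = 5.56e-10.
[OH^-] = sqrt(Kb x [CH3COO-]) = sqrt(5.56e-10 x 0.1008) = 7.48e-6 M.
pOH = 5.13, so pH = 14.00 - 5.13 = 8.87.

8.87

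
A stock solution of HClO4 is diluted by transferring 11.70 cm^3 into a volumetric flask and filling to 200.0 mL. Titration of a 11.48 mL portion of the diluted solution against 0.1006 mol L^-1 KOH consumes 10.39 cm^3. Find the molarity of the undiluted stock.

n(KOH) = 0.1006 x 0.01039 = 0.001045 mol.
n(HClO4) in the aliquot = 0.001045 mol.
[diluted HClO4] = 0.001045 / 0.01148 = 0.09105 M.
Dilution factor = 200.0/11.70 = 17.09, so [stock] = 0.09105 x 17.09 = 1.56 M.

1.56 M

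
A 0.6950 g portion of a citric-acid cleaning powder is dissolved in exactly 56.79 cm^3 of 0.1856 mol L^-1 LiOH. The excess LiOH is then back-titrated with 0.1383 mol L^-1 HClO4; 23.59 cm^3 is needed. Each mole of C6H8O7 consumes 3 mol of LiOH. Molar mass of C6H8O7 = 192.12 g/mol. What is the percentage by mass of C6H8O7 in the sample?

67.1%

Total n(LiOH) added = 0.1856 x 0.05679 = 0.01054 mol.
n(HClO4) used = 0.1383 x 0.02359 = 0.003262 mol, which equals the excess n(LiOH).
So n(LiOH) consumed by the sample = 0.01054 - 0.003262 = 0.007278 mol.
n(C6H8O7) = 0.007278 / 3 = 0.002426 mol.
mass C6H8O7 = 0.002426 x 192.12 = 0.4661 g, so %C6H8O7 = 0.4661/0.6950 x 100 = 67.1%.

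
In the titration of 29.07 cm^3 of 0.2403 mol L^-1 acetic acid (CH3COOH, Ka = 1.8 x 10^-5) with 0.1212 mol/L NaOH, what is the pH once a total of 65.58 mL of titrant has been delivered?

n(acid) = 0.2403 x 0.02907 = 0.006986 mol; n(NaOH) added = 0.1212 x 0.06558 = 0.007948 mol.
Base is in excess by 0.007948 - 0.006986 = 0.0009628 mol in a total volume of 0.09465 L.
[OH^-] = 0.0009628/0.09465 = 0.01017 M, so pOH = 1.99 and pH = 14.00 - 1.99 = 12.01.

12.01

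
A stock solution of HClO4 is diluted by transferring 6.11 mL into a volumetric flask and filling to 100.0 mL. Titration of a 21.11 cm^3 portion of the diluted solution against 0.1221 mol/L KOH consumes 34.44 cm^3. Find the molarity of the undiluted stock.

3.26 M

n(KOH) = 0.1221 x 0.03444 = 0.004205 mol.
n(HClO4) in the aliquot = 0.004205 mol.
[diluted HClO4] = 0.004205 / 0.02111 = 0.1992 M.
Dilution factor = 100.0/6.110 = 16.37, so [stock] = 0.1992 x 16.37 = 3.26 M.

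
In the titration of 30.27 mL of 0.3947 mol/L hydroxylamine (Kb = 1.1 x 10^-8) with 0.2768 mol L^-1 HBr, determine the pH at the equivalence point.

3.42

n(NH2OH) = 0.3947 x 0.03027 = 0.01195 mol; V(HBr) at equivalence = 0.01195/0.2768 = 0.04316 L.
At equivalence the base is fully converted to NH3OH+; total volume = 0.07343 L, so [NH3OH+] = 0.01195/0.07343 = 0.1627 M.
Ka(NH3OH+) = Kw/Kb = 1.0e-14 / 1.1 x 10^-8 = 9.09e-7.
[H^+] = sqrt(Ka x [NH3OH+]) = sqrt(9.09e-7 x 0.1627) = 0.000385 M.
pH = -log(0.000385) = 3.42.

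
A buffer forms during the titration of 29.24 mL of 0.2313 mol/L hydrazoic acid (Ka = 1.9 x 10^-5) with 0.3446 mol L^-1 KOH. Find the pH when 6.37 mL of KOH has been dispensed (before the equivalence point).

Initial n(HN3) = 0.2313 x 0.02924 = 0.006763 mol.
n(KOH) added = 0.3446 x 0.006370 = 0.002195 mol, converting that many moles of HN3 to N3-.
Remaining n(HN3) = 0.004568 mol; n(N3-) = 0.002195 mol.
By Henderson-Hasselbalch, pH = pKa + log([A^-]/[HA]) = 4.72 + log(0.002195/0.004568) = 4.72 + (-0.32) = 4.40.

4.40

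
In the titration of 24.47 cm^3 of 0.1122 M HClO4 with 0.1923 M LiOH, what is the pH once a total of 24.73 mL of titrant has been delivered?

n(acid) = 0.1122 x 0.02447 = 0.002746 mol; n(LiOH) added = 0.1923 x 0.02473 = 0.004756 mol.
Base is in excess by 0.004756 - 0.002746 = 0.002010 mol in a total volume of 0.04920 L.
[OH^-] = 0.002010/0.04920 = 0.04085 M, so pOH = 1.39 and pH = 14.00 - 1.39 = 12.61.

12.61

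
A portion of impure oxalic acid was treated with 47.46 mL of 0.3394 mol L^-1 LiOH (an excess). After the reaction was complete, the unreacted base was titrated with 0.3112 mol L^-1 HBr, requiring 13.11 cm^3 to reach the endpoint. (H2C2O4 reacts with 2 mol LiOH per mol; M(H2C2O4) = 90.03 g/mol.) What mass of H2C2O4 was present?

Total n(LiOH) added = 0.3394 x 0.04746 = 0.01611 mol.
n(HBr) used = 0.3112 x 0.01311 = 0.004080 mol, which equals the excess n(LiOH).
So n(LiOH) consumed by the sample = 0.01611 - 0.004080 = 0.01203 mol.
n(H2C2O4) = 0.01203 / 2 = 0.006014 mol.
mass = 0.006014 mol x 90.03 g/mol = 0.541 g.

0.541 g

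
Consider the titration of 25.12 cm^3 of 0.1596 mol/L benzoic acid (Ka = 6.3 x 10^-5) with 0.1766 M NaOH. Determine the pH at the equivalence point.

n(C6H5COOH) = 0.1596 x 0.02512 = 0.004009 mol; V(NaOH) at equivalence = 0.004009/0.1766 = 0.02270 L.
At equivalence all the acid is converted to C6H5COO-; total volume = 0.02512 + 0.02270 = 0.04782 L, so [C6H5COO-] = 0.004009/0.04782 = 0.08384 M.
Kb = Kw/Ka = 1.0e-14 / 6.3 x 10^-5 = 1.59e-10.
[OH^-] = sqrt(Kb x [C6H5COO-]) = sqrt(1.59e-10 x 0.08384) = 3.65e-6 M.
pOH = 5.44, so pH = 14.00 - 5.44 = 8.56.

8.56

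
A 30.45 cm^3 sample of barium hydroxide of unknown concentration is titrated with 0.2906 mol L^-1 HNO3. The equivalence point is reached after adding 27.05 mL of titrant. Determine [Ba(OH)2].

0.129 M

n(HNO3) delivered = 0.2906 x 0.02705 = 0.007861 mol.
The reaction is 1 Ba(OH)2 + 2 HNO3, so n(Ba(OH)2) = 0.007861 x 1/2 = 0.003930 mol.
[Ba(OH)2] = 0.003930 mol / 0.03045 L = 0.129 M.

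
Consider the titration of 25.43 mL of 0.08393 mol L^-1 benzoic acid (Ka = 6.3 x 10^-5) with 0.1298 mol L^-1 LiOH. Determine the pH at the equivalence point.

n(C6H5COOH) = 0.08393 x 0.02543 = 0.002134 mol; V(LiOH) at equivalence = 0.002134/0.1298 = 0.01644 L.
At equivalence all the acid is converted to C6H5COO-; total volume = 0.02543 + 0.01644 = 0.04187 L, so [C6H5COO-] = 0.002134/0.04187 = 0.05097 M.
Kb = Kw/Ka = 1.0e-14 / 6.3 x 10^-5 = 1.59e-10.
[OH^-] = sqrt(Kb x [C6H5COO-]) = sqrt(1.59e-10 x 0.05097) = 2.84e-6 M.
pOH = 5.55, so pH = 14.00 - 5.55 = 8.45.

8.45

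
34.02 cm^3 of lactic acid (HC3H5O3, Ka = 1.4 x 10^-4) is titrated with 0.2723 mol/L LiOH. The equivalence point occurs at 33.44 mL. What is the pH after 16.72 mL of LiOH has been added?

3.85

16.72 mL is exactly half the equivalence volume (33.44/2), i.e. the half-equivalence point.
There, n(HA) = n(A^-), so pH = pKa = -log(1.4 x 10^-4) = 3.85.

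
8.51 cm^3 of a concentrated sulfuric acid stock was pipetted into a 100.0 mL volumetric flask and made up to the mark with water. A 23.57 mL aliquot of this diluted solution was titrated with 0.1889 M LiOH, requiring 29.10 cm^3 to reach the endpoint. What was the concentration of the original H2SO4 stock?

1.37 M

n(LiOH) = 0.1889 x 0.02910 = 0.005497 mol.
n(H2SO4) in the aliquot = 0.005497 x 1/2 = 0.002748 mol.
[diluted H2SO4] = 0.002748 / 0.02357 = 0.1166 M.
Dilution factor = 100.0/8.510 = 11.75, so [stock] = 0.1166 x 11.75 = 1.37 M.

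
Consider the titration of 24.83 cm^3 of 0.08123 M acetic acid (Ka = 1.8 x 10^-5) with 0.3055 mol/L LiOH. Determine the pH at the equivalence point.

8.78

n(CH3COOH) = 0.08123 x 0.02483 = 0.002017 mol; V(LiOH) at equivalence = 0.002017/0.3055 = 0.006602 L.
At equivalence all the acid is converted to CH3COO-; total volume = 0.02483 + 0.006602 = 0.03143 L, so [CH3COO-] = 0.002017/0.03143 = 0.06417 M.
Kb = Kw/Ka = 1.0e-14 / 1.8 x 10^-5 = 5.56e-10.
[OH^-] = sqrt(Kb x [CH3COO-]) = sqrt(5.56e-10 x 0.06417) = 5.97e-6 M.
pOH = 5.22, so pH = 14.00 - 5.22 = 8.78.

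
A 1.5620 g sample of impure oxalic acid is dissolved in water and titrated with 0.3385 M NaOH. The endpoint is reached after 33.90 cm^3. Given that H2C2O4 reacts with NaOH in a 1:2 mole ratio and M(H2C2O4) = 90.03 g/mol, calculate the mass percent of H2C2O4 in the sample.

33.1%

n(NaOH) = 0.3385 x 0.03390 = 0.01148 mol.
n(H2C2O4) = 0.01148 / 2 = 0.005738 mol.
mass of H2C2O4 = 0.005738 x 90.03 = 0.5166 g.
% purity = 0.5166 / 1.5620 x 100 = 33.1%.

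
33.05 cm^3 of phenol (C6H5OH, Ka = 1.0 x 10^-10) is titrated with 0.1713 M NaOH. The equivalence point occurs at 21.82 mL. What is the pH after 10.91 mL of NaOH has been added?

10.91 mL is exactly half the equivalence volume (21.82/2), i.e. the half-equivalence point.
There, n(HA) = n(A^-), so pH = pKa = -log(1.0 x 10^-10) = 10.00.

10.00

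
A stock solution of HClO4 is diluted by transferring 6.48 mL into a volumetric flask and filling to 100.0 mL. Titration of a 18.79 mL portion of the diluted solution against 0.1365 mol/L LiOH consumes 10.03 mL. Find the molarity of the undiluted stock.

1.12 M

n(LiOH) = 0.1365 x 0.01003 = 0.001369 mol.
n(HClO4) in the aliquot = 0.001369 mol.
[diluted HClO4] = 0.001369 / 0.01879 = 0.07286 M.
Dilution factor = 100.0/6.480 = 15.43, so [stock] = 0.07286 x 15.43 = 1.12 M.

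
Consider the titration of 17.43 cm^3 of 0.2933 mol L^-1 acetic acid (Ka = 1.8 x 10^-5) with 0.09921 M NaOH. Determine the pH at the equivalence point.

n(CH3COOH) = 0.2933 x 0.01743 = 0.005112 mol; V(NaOH) at equivalence = 0.005112/0.09921 = 0.05153 L.
At equivalence all the acid is converted to CH3COO-; total volume = 0.01743 + 0.05153 = 0.06896 L, so [CH3COO-] = 0.005112/0.06896 = 0.07413 M.
Kb = Kw/Ka = 1.0e-14 / 1.8 x 10^-5 = 5.56e-10.
[OH^-] = sqrt(Kb x [CH3COO-]) = sqrt(5.56e-10 x 0.07413) = 6.42e-6 M.
pOH = 5.19, so pH = 14.00 - 5.19 = 8.81.

8.81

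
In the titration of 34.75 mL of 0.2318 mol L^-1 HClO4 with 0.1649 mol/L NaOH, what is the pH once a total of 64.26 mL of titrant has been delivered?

12.41

n(acid) = 0.2318 x 0.03475 = 0.008055 mol; n(NaOH) added = 0.1649 x 0.06426 = 0.01060 mol.
Base is in excess by 0.01060 - 0.008055 = 0.002541 mol in a total volume of 0.09901 L.
[OH^-] = 0.002541/0.09901 = 0.02567 M, so pOH = 1.59 and pH = 14.00 - 1.59 = 12.41.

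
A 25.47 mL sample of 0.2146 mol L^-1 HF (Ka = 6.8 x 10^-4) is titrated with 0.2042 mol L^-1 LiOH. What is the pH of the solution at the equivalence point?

8.09

n(HF) = 0.2146 x 0.02547 = 0.005466 mol; V(LiOH) at equivalence = 0.005466/0.2042 = 0.02677 L.
At equivalence all the acid is converted to F-; total volume = 0.02547 + 0.02677 = 0.05224 L, so [F-] = 0.005466/0.05224 = 0.1046 M.
Kb = Kw/Ka = 1.0e-14 / 6.8 x 10^-4 = 1.47e-11.
[OH^-] = sqrt(Kb x [F-]) = sqrt(1.47e-11 x 0.1046) = 1.24e-6 M.
pOH = 5.91, so pH = 14.00 - 5.91 = 8.09.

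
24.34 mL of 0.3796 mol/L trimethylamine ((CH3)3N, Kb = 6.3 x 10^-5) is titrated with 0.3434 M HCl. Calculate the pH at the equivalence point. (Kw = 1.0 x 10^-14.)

n((CH3)3N) = 0.3796 x 0.02434 = 0.009239 mol; V(HCl) at equivalence = 0.009239/0.3434 = 0.02691 L.
At equivalence the base is fully converted to (CH3)3NH+; total volume = 0.05125 L, so [(CH3)3NH+] = 0.009239/0.05125 = 0.1803 M.
Ka((CH3)3NH+) = Kw/Kb = 1.0e-14 / 6.3 x 10^-5 = 1.59e-10.
[H^+] = sqrt(Ka x [(CH3)3NH+]) = sqrt(1.59e-10 x 0.1803) = 5.35e-6 M.
pH = -log(5.35e-6) = 5.27.

5.27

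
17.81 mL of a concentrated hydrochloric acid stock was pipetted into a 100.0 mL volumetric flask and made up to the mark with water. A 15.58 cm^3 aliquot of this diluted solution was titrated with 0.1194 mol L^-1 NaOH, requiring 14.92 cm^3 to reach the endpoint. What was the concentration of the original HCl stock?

n(NaOH) = 0.1194 x 0.01492 = 0.001781 mol.
n(HCl) in the aliquot = 0.001781 mol.
[diluted HCl] = 0.001781 / 0.01558 = 0.1143 M.
Dilution factor = 100.0/17.81 = 5.615, so [stock] = 0.1143 x 5.615 = 0.642 M.

0.642 M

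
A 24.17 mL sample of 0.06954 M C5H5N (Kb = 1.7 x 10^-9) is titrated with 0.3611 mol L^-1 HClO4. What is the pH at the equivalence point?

n(C5H5N) = 0.06954 x 0.02417 = 0.001681 mol; V(HClO4) at equivalence = 0.001681/0.3611 = 0.004655 L.
At equivalence the base is fully converted to C5H5NH+; total volume = 0.02882 L, so [C5H5NH+] = 0.001681/0.02882 = 0.05831 M.
Ka(C5H5NH+) = Kw/Kb = 1.0e-14 / 1.7 x 10^-9 = 5.88e-6.
[H^+] = sqrt(Ka x [C5H5NH+]) = sqrt(5.88e-6 x 0.05831) = 0.000586 M.
pH = -log(0.000586) = 3.23.

3.23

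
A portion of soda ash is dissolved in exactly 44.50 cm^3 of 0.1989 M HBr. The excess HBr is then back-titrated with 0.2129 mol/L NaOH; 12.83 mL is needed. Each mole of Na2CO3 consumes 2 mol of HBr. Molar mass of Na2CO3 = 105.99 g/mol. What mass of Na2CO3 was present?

0.324 g

Total n(HBr) added = 0.1989 x 0.04450 = 0.008851 mol.
n(NaOH) used = 0.2129 x 0.01283 = 0.002732 mol, which equals the excess n(HBr).
So n(HBr) consumed by the sample = 0.008851 - 0.002732 = 0.006120 mol.
n(Na2CO3) = 0.006120 / 2 = 0.003060 mol.
mass = 0.003060 mol x 105.99 g/mol = 0.324 g.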